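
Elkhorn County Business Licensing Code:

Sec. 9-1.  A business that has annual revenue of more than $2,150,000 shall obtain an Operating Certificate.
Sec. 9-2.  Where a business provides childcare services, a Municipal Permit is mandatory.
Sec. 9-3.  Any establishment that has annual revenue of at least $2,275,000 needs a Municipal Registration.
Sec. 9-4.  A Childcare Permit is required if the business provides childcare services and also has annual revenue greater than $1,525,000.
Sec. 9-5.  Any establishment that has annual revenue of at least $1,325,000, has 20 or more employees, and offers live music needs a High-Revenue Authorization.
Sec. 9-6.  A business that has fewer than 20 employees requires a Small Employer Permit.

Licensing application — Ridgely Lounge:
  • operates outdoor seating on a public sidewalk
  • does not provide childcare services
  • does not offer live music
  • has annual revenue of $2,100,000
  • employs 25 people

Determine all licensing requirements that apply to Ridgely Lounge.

Sec. 9-1. revenue $2,100,000 ≤ $2,150,000 → Operating Certificate not required.
Sec. 9-2. does not provide childcare services → Municipal Permit not required.
Sec. 9-3. revenue $2,100,000 < $2,275,000 → Municipal Registration not required.
Sec. 9-4. does not provide childcare services; revenue $2,100,000 > $1,525,000 → Childcare Permit not required.
Sec. 9-5. revenue $2,100,000 ≥ $1,325,000; employees 25 ≥ 20; does not offer live music → High-Revenue Authorization not required.
Sec. 9-6. employees 25 ≥ 20 → Small Employer Permit not required.

None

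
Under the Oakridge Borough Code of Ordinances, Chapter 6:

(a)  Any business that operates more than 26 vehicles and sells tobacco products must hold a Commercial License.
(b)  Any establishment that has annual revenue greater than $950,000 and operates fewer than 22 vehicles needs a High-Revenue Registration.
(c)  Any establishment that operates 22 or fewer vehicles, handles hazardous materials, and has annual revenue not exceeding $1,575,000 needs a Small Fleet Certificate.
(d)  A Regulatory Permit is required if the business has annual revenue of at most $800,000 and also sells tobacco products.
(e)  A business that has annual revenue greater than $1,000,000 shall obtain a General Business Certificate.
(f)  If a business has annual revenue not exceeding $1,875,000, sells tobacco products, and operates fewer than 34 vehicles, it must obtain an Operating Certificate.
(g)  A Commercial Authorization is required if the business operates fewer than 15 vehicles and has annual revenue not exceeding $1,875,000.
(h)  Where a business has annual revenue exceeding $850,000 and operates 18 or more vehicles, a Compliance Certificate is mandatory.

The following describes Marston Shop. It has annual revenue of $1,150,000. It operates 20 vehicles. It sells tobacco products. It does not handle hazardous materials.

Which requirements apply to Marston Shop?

Compliance Certificate, General Business Certificate, High-Revenue Registration, Operating Certificate

(a) vehicles 20 ≤ 26; sells tobacco products → Commercial License not required.
(b) revenue $1,150,000 > $950,000; vehicles 20 < 22 → High-Revenue Registration required.
(c) vehicles 20 ≤ 22; does not handle hazardous materials; revenue $1,150,000 ≤ $1,575,000 → Small Fleet Certificate not required.
(d) revenue $1,150,000 > $800,000; sells tobacco products → Regulatory Permit not required.
(e) revenue $1,150,000 > $1,000,000 → General Business Certificate required.
(f) revenue $1,150,000 ≤ $1,875,000; sells tobacco products; vehicles 20 < 34 → Operating Certificate required.
(g) vehicles 20 ≥ 15; revenue $1,150,000 ≤ $1,875,000 → Commercial Authorization not required.
(h) revenue $1,150,000 > $850,000; vehicles 20 ≥ 18 → Compliance Certificate required.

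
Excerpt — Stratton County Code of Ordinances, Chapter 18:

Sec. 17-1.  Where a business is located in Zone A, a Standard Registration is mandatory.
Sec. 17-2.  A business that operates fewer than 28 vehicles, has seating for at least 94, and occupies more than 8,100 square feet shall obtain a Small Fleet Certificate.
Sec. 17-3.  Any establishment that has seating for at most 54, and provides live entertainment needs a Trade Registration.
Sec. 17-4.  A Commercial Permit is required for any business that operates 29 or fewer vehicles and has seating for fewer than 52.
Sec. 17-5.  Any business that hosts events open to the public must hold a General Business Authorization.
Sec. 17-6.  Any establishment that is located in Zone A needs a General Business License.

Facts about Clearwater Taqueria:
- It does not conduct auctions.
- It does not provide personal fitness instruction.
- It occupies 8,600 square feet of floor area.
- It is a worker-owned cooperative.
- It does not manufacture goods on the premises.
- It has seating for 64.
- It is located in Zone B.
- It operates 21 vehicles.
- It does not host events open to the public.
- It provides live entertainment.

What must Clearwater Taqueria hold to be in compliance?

None

Sec. 17-1. is located in Zone B (not: is located in Zone A) → Standard Registration not required.
Sec. 17-2. vehicles 21 < 28; seating 64 < 94; floor area 8,600 square feet > 8,100 square feet → Small Fleet Certificate not required.
Sec. 17-3. seating 64 > 54; provides live entertainment → Trade Registration not required.
Sec. 17-4. vehicles 21 ≤ 29; seating 64 ≥ 52 → Commercial Permit not required.
Sec. 17-5. does not host events open to the public → General Business Authorization not required.
Sec. 17-6. is located in Zone B (not: is located in Zone A) → General Business License not required.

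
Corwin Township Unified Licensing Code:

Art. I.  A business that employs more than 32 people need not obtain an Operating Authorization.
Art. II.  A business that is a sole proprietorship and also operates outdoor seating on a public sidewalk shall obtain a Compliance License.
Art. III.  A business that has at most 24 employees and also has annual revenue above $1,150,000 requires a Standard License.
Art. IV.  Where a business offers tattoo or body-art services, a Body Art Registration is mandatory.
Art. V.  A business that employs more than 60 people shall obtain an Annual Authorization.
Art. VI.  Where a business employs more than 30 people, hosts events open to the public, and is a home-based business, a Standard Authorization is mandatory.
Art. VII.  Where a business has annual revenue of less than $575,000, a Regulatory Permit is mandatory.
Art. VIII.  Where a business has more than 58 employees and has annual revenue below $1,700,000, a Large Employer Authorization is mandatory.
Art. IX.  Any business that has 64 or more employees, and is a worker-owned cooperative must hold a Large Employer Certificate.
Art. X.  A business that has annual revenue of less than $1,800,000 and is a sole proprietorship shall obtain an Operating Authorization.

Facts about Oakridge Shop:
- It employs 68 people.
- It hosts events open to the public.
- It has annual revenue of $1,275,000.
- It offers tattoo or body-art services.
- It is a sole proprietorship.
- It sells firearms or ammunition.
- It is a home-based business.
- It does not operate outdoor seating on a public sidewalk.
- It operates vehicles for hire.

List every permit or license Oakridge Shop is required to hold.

Annual Authorization, Body Art Registration, Large Employer Authorization, Standard Authorization

Art. I. employees 68 > 32 → exempt from Operating Authorization.
Art. II. is a sole proprietorship; does not operate outdoor seating on a public sidewalk → Compliance License not required.
Art. III. employees 68 > 24; revenue $1,275,000 > $1,150,000 → Standard License not required.
Art. IV. offers tattoo or body-art services → Body Art Registration required.
Art. V. employees 68 > 60 → Annual Authorization required.
Art. VI. employees 68 > 30; hosts events open to the public; is a home-based business → Standard Authorization required.
Art. VII. revenue $1,275,000 ≥ $575,000 → Regulatory Permit not required.
Art. VIII. employees 68 > 58; revenue $1,275,000 < $1,700,000 → Large Employer Authorization required.
Art. IX. employees 68 ≥ 64; is a sole proprietorship (not: is a worker-owned cooperative) → Large Employer Certificate not required.
Art. X. revenue $1,275,000 < $1,800,000; is a sole proprietorship → Operating Authorization required.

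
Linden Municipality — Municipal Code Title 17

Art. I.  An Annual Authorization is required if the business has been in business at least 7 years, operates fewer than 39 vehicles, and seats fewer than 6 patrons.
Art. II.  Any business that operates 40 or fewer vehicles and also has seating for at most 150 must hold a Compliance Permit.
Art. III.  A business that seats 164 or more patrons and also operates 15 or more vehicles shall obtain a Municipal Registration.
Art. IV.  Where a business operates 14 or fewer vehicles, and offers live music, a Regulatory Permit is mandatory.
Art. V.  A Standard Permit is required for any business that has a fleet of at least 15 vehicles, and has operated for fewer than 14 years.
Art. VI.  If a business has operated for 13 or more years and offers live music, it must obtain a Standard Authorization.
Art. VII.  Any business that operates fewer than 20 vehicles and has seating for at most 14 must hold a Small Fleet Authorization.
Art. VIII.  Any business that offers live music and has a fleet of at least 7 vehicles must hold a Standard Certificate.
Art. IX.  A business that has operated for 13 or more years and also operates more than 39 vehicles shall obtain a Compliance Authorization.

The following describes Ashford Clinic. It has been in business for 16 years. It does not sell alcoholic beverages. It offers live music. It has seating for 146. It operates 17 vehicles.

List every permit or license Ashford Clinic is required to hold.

Art. I. years in business 16 ≥ 7; vehicles 17 < 39; seating 146 ≥ 6 → Annual Authorization not required.
Art. II. vehicles 17 ≤ 40; seating 146 ≤ 150 → Compliance Permit required.
Art. III. seating 146 < 164; vehicles 17 ≥ 15 → Municipal Registration not required.
Art. IV. vehicles 17 > 14; offers live music → Regulatory Permit not required.
Art. V. vehicles 17 ≥ 15; years in business 16 ≥ 14 → Standard Permit not required.
Art. VI. years in business 16 ≥ 13; offers live music → Standard Authorization required.
Art. VII. vehicles 17 < 20; seating 146 > 14 → Small Fleet Authorization not required.
Art. VIII. offers live music; vehicles 17 ≥ 7 → Standard Certificate required.
Art. IX. years in business 16 ≥ 13; vehicles 17 ≤ 39 → Compliance Authorization not required.

Compliance Permit, Standard Authorization, Standard Certificate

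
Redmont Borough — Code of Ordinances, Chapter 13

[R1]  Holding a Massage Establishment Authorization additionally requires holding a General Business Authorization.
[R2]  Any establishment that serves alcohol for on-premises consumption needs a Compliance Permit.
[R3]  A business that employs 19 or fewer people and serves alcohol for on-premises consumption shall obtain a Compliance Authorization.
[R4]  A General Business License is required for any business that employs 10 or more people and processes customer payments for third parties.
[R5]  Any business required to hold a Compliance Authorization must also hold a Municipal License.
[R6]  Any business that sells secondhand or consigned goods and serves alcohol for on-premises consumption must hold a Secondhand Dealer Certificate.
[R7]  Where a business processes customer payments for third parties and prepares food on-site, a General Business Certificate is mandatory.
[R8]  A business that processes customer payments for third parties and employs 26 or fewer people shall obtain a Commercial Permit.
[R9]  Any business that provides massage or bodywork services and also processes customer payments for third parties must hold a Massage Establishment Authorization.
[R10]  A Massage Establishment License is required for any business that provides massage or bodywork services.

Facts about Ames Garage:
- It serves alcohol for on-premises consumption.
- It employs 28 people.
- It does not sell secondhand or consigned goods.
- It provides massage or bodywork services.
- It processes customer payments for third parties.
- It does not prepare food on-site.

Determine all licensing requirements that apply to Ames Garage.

Compliance Permit, General Business Authorization, General Business License, Massage Establishment Authorization, Massage Establishment License

[R1] Massage Establishment Authorization is required → General Business Authorization also required.
[R2] serves alcohol for on-premises consumption → Compliance Permit required.
[R3] employees 28 > 19; serves alcohol for on-premises consumption → Compliance Authorization not required.
[R4] employees 28 ≥ 10; processes customer payments for third parties → General Business License required.
[R5] Compliance Authorization is not required → no effect.
[R6] does not sell secondhand or consigned goods; serves alcohol for on-premises consumption → Secondhand Dealer Certificate not required.
[R7] processes customer payments for third parties; does not prepare food on-site → General Business Certificate not required.
[R8] processes customer payments for third parties; employees 28 > 26 → Commercial Permit not required.
[R9] provides massage or bodywork services; processes customer payments for third parties → Massage Establishment Authorization required.
[R10] provides massage or bodywork services → Massage Establishment License required.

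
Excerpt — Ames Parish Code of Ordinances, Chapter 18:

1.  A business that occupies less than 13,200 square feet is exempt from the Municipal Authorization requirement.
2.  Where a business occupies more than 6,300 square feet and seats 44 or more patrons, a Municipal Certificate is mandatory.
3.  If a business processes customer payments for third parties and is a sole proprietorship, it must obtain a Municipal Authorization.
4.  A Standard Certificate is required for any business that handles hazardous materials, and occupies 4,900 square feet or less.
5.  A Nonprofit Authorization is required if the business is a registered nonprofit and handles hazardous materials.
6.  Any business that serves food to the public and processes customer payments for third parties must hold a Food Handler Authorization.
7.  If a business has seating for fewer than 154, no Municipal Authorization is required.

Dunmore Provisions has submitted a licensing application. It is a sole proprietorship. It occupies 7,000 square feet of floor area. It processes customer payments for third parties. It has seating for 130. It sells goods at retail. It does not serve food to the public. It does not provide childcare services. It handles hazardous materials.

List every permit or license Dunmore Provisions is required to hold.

1. floor area 7,000 square feet < 13,200 square feet → exempt from Municipal Authorization.
2. floor area 7,000 square feet > 6,300 square feet; seating 130 ≥ 44 → Municipal Certificate required.
3. processes customer payments for third parties; is a sole proprietorship → Municipal Authorization required.
4. handles hazardous materials; floor area 7,000 square feet > 4,900 square feet → Standard Certificate not required.
5. is a sole proprietorship (not: is a registered nonprofit); handles hazardous materials → Nonprofit Authorization not required.
6. does not serve food to the public; processes customer payments for third parties → Food Handler Authorization not required.
7. seating 130 < 154 → exempt from Municipal Authorization.

Municipal Certificate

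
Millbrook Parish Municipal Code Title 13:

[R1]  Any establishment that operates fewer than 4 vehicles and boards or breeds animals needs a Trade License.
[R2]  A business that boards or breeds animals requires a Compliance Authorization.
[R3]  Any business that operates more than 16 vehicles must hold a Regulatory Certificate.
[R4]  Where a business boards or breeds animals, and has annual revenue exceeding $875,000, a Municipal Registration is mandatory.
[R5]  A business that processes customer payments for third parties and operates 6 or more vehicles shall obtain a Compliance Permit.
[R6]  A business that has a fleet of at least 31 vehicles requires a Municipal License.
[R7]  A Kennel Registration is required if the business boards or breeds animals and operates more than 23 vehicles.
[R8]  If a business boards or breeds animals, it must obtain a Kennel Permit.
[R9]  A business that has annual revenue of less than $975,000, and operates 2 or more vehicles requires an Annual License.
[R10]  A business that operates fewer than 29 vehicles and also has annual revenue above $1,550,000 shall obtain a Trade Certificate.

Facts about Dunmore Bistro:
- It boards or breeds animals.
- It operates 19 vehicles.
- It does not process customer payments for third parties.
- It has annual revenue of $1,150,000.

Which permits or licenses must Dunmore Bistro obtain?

Compliance Authorization, Kennel Permit, Municipal Registration, Regulatory Certificate

[R1] vehicles 19 ≥ 4; boards or breeds animals → Trade License not required.
[R2] boards or breeds animals → Compliance Authorization required.
[R3] vehicles 19 > 16 → Regulatory Certificate required.
[R4] boards or breeds animals; revenue $1,150,000 > $875,000 → Municipal Registration required.
[R5] does not process customer payments for third parties; vehicles 19 ≥ 6 → Compliance Permit not required.
[R6] vehicles 19 < 31 → Municipal License not required.
[R7] boards or breeds animals; vehicles 19 ≤ 23 → Kennel Registration not required.
[R8] boards or breeds animals → Kennel Permit required.
[R9] revenue $1,150,000 ≥ $975,000; vehicles 19 ≥ 2 → Annual License not required.
[R10] vehicles 19 < 29; revenue $1,150,000 ≤ $1,550,000 → Trade Certificate not required.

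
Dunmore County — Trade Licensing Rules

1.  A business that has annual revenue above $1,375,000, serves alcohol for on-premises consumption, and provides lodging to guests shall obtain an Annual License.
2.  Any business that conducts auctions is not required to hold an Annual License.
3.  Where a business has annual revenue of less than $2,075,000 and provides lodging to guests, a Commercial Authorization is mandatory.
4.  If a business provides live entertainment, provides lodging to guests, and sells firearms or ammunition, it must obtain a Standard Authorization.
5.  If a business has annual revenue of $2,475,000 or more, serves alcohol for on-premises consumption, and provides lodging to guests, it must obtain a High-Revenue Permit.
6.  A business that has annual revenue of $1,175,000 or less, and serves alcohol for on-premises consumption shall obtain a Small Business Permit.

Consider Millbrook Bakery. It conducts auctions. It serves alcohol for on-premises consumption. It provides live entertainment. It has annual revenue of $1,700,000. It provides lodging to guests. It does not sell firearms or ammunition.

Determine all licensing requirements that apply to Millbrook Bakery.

1. revenue $1,700,000 > $1,375,000; serves alcohol for on-premises consumption; provides lodging to guests → Annual License required.
2. conducts auctions → exempt from Annual License.
3. revenue $1,700,000 < $2,075,000; provides lodging to guests → Commercial Authorization required.
4. provides live entertainment; provides lodging to guests; does not sell firearms or ammunition → Standard Authorization not required.
5. revenue $1,700,000 < $2,475,000; serves alcohol for on-premises consumption; provides lodging to guests → High-Revenue Permit not required.
6. revenue $1,700,000 > $1,175,000; serves alcohol for on-premises consumption → Small Business Permit not required.

Commercial Authorization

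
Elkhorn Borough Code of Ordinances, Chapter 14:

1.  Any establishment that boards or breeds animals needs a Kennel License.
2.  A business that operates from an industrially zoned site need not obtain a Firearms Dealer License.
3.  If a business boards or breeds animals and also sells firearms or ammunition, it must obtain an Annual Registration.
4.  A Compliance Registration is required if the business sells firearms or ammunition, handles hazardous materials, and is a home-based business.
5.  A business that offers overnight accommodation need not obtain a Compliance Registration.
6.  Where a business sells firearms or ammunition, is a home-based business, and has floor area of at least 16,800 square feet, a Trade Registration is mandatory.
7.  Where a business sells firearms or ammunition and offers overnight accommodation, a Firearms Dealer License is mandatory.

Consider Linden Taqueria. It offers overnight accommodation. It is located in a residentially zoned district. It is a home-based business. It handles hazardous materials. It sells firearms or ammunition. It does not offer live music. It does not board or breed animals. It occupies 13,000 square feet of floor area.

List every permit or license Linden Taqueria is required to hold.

Firearms Dealer License

1. does not board or breed animals → Kennel License not required.
2. is a home-based business (not: operates from an industrially zoned site) → Firearms Dealer License exemption does not apply.
3. does not board or breed animals; sells firearms or ammunition → Annual Registration not required.
4. sells firearms or ammunition; handles hazardous materials; is a home-based business → Compliance Registration required.
5. offers overnight accommodation → exempt from Compliance Registration.
6. sells firearms or ammunition; is a home-based business; floor area 13,000 square feet < 16,800 square feet → Trade Registration not required.
7. sells firearms or ammunition; offers overnight accommodation → Firearms Dealer License required.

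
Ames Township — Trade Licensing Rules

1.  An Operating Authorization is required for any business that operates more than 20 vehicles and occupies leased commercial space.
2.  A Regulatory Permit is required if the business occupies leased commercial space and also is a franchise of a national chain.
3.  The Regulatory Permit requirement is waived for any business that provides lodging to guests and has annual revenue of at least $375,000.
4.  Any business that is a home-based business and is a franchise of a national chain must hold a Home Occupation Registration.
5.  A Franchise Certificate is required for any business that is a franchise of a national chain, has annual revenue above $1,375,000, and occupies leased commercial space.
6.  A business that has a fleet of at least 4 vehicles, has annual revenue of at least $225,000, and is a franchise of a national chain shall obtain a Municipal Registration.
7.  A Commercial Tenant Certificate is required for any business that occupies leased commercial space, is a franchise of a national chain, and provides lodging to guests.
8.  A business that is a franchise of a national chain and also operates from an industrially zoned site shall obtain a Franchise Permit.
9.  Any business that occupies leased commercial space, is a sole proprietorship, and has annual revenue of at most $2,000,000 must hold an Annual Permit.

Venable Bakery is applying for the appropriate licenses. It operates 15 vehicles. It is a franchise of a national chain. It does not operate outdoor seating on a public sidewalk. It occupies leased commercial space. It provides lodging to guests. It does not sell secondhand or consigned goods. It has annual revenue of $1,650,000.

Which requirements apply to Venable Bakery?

Commercial Tenant Certificate, Franchise Certificate, Municipal Registration

1. vehicles 15 ≤ 20; occupies leased commercial space → Operating Authorization not required.
2. occupies leased commercial space; is a franchise of a national chain → Regulatory Permit required.
3. provides lodging to guests; revenue $1,650,000 ≥ $375,000 → exempt from Regulatory Permit.
4. occupies leased commercial space (not: is a home-based business); is a franchise of a national chain → Home Occupation Registration not required.
5. is a franchise of a national chain; revenue $1,650,000 > $1,375,000; occupies leased commercial space → Franchise Certificate required.
6. vehicles 15 ≥ 4; revenue $1,650,000 ≥ $225,000; is a franchise of a national chain → Municipal Registration required.
7. occupies leased commercial space; is a franchise of a national chain; provides lodging to guests → Commercial Tenant Certificate required.
8. is a franchise of a national chain; occupies leased commercial space (not: operates from an industrially zoned site) → Franchise Permit not required.
9. occupies leased commercial space; is a franchise of a national chain (not: is a sole proprietorship); revenue $1,650,000 ≤ $2,000,000 → Annual Permit not required.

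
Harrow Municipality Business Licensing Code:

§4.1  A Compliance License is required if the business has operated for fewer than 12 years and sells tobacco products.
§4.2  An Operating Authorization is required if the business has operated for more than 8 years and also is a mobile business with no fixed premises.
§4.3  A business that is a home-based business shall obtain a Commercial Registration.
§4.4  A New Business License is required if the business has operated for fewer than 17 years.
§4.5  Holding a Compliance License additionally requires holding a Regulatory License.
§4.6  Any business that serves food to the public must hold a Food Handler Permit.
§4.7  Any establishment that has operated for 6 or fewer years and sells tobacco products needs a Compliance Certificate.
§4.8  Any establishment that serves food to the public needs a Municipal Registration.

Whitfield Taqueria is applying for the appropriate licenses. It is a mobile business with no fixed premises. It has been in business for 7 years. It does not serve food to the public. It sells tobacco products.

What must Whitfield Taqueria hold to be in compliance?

§4.1 years in business 7 < 12; sells tobacco products → Compliance License required.
§4.2 years in business 7 ≤ 8; is a mobile business with no fixed premises → Operating Authorization not required.
§4.3 is a mobile business with no fixed premises (not: is a home-based business) → Commercial Registration not required.
§4.4 years in business 7 < 17 → New Business License required.
§4.5 Compliance License is required → Regulatory License also required.
§4.6 does not serve food to the public → Food Handler Permit not required.
§4.7 years in business 7 > 6; sells tobacco products → Compliance Certificate not required.
§4.8 does not serve food to the public → Municipal Registration not required.

Compliance License, New Business License, Regulatory License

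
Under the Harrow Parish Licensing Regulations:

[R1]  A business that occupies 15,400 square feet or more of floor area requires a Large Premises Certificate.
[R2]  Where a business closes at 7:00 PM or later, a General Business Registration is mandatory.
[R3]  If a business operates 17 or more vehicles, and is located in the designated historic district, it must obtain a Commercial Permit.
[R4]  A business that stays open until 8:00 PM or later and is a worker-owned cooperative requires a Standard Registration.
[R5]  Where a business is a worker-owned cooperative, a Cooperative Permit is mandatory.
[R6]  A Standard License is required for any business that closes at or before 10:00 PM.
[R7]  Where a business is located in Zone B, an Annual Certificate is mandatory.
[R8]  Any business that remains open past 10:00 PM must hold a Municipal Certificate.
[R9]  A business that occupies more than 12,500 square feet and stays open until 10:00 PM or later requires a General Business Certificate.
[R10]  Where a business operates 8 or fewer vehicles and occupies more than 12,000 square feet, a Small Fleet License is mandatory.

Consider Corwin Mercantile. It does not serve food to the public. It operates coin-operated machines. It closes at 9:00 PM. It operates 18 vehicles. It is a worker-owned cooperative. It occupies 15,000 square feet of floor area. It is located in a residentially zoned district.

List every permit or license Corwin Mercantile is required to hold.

[R1] floor area 15,000 square feet < 15,400 square feet → Large Premises Certificate not required.
[R2] closes 9:00 PM, after 7:00 PM → General Business Registration required.
[R3] vehicles 18 ≥ 17; is located in a residentially zoned district (not: is located in the designated historic district) → Commercial Permit not required.
[R4] closes 9:00 PM, after 8:00 PM; is a worker-owned cooperative → Standard Registration required.
[R5] is a worker-owned cooperative → Cooperative Permit required.
[R6] closes 9:00 PM, at/before 10:00 PM → Standard License required.
[R7] is located in a residentially zoned district (not: is located in Zone B) → Annual Certificate not required.
[R8] closes 9:00 PM, at/before 10:00 PM → Municipal Certificate not required.
[R9] floor area 15,000 square feet > 12,500 square feet; closes 9:00 PM, at/before 10:00 PM → General Business Certificate not required.
[R10] vehicles 18 > 8; floor area 15,000 square feet > 12,000 square feet → Small Fleet License not required.

Cooperative Permit, General Business Registration, Standard License, Standard Registration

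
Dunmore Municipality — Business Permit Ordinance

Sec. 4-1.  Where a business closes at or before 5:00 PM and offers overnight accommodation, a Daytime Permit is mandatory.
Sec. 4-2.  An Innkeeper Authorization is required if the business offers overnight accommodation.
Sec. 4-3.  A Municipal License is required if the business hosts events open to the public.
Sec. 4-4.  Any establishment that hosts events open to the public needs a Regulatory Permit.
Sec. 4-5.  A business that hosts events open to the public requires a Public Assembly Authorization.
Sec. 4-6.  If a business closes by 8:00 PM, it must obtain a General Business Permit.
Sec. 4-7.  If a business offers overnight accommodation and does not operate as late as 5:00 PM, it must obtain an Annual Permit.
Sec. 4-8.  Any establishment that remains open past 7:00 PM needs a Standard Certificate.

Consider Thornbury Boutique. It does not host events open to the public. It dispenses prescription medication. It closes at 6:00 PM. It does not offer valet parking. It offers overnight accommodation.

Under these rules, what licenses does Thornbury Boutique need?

General Business Permit, Innkeeper Authorization

Sec. 4-1. closes 6:00 PM, after 5:00 PM; offers overnight accommodation → Daytime Permit not required.
Sec. 4-2. offers overnight accommodation → Innkeeper Authorization required.
Sec. 4-3. does not host events open to the public → Municipal License not required.
Sec. 4-4. does not host events open to the public → Regulatory Permit not required.
Sec. 4-5. does not host events open to the public → Public Assembly Authorization not required.
Sec. 4-6. closes 6:00 PM, at/before 8:00 PM → General Business Permit required.
Sec. 4-7. offers overnight accommodation; closes 6:00 PM, after 5:00 PM → Annual Permit not required.
Sec. 4-8. closes 6:00 PM, at/before 7:00 PM → Standard Certificate not required.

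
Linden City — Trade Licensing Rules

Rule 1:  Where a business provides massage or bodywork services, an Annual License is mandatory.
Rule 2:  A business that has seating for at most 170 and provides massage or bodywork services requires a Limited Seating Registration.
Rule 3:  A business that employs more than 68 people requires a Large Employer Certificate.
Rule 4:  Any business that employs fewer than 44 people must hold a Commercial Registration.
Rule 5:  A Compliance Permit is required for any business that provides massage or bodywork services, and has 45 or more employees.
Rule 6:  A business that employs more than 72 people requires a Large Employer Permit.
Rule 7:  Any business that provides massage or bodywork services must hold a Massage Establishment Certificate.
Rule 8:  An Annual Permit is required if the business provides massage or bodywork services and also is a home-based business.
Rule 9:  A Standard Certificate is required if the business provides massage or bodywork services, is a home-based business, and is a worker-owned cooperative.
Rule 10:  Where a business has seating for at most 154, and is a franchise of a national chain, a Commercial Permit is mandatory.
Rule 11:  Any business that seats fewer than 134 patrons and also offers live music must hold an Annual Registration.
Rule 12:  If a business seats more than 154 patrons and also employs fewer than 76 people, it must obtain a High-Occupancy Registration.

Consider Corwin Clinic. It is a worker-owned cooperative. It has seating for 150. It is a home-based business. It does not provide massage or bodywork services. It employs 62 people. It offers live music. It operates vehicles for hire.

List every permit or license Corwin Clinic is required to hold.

Rule 1: does not provide massage or bodywork services → Annual License not required.
Rule 2: seating 150 ≤ 170; does not provide massage or bodywork services → Limited Seating Registration not required.
Rule 3: employees 62 ≤ 68 → Large Employer Certificate not required.
Rule 4: employees 62 ≥ 44 → Commercial Registration not required.
Rule 5: does not provide massage or bodywork services; employees 62 ≥ 45 → Compliance Permit not required.
Rule 6: employees 62 ≤ 72 → Large Employer Permit not required.
Rule 7: does not provide massage or bodywork services → Massage Establishment Certificate not required.
Rule 8: does not provide massage or bodywork services; is a home-based business → Annual Permit not required.
Rule 9: does not provide massage or bodywork services; is a home-based business; is a worker-owned cooperative → Standard Certificate not required.
Rule 10: seating 150 ≤ 154; is a worker-owned cooperative (not: is a franchise of a national chain) → Commercial Permit not required.
Rule 11: seating 150 ≥ 134; offers live music → Annual Registration not required.
Rule 12: seating 150 ≤ 154; employees 62 < 76 → High-Occupancy Registration not required.

None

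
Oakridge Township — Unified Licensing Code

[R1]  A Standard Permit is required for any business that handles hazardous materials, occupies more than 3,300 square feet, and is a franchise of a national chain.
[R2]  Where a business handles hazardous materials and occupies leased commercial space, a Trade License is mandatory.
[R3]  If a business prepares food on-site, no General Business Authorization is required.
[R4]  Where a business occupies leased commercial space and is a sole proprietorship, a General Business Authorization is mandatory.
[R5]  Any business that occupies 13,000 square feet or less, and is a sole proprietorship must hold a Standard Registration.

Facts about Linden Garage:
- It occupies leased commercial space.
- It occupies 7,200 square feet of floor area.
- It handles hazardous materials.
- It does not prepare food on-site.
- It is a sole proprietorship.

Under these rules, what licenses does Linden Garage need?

[R1] handles hazardous materials; floor area 7,200 square feet > 3,300 square feet; is a sole proprietorship (not: is a franchise of a national chain) → Standard Permit not required.
[R2] handles hazardous materials; occupies leased commercial space → Trade License required.
[R3] does not prepare food on-site → General Business Authorization exemption does not apply.
[R4] occupies leased commercial space; is a sole proprietorship → General Business Authorization required.
[R5] floor area 7,200 square feet ≤ 13,000 square feet; is a sole proprietorship → Standard Registration required.

General Business Authorization, Standard Registration, Trade License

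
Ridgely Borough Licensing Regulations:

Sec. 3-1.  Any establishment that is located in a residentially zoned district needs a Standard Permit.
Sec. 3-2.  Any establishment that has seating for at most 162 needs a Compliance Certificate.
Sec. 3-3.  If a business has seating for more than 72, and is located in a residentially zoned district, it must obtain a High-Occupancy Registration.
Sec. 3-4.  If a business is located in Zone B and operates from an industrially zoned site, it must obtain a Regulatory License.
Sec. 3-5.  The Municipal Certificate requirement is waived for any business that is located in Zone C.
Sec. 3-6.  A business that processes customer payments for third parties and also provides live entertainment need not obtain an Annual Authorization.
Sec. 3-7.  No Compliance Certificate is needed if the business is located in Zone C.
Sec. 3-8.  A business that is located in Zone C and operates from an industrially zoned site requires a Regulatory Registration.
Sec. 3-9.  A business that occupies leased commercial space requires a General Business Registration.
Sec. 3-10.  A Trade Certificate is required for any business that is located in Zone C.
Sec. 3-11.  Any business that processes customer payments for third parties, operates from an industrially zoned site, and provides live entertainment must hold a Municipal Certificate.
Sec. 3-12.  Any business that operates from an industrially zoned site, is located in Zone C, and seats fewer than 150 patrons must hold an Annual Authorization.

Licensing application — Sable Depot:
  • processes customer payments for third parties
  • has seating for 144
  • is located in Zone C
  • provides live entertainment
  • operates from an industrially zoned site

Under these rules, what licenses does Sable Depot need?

Regulatory Registration, Trade Certificate

Sec. 3-1. is located in Zone C (not: is located in a residentially zoned district) → Standard Permit not required.
Sec. 3-2. seating 144 ≤ 162 → Compliance Certificate required.
Sec. 3-3. seating 144 > 72; is located in Zone C (not: is located in a residentially zoned district) → High-Occupancy Registration not required.
Sec. 3-4. is located in Zone C (not: is located in Zone B); operates from an industrially zoned site → Regulatory License not required.
Sec. 3-5. is located in Zone C → exempt from Municipal Certificate.
Sec. 3-6. processes customer payments for third parties; provides live entertainment → exempt from Annual Authorization.
Sec. 3-7. is located in Zone C → exempt from Compliance Certificate.
Sec. 3-8. is located in Zone C; operates from an industrially zoned site → Regulatory Registration required.
Sec. 3-9. operates from an industrially zoned site (not: occupies leased commercial space) → General Business Registration not required.
Sec. 3-10. is located in Zone C → Trade Certificate required.
Sec. 3-11. processes customer payments for third parties; operates from an industrially zoned site; provides live entertainment → Municipal Certificate required.
Sec. 3-12. operates from an industrially zoned site; is located in Zone C; seating 144 < 150 → Annual Authorization required.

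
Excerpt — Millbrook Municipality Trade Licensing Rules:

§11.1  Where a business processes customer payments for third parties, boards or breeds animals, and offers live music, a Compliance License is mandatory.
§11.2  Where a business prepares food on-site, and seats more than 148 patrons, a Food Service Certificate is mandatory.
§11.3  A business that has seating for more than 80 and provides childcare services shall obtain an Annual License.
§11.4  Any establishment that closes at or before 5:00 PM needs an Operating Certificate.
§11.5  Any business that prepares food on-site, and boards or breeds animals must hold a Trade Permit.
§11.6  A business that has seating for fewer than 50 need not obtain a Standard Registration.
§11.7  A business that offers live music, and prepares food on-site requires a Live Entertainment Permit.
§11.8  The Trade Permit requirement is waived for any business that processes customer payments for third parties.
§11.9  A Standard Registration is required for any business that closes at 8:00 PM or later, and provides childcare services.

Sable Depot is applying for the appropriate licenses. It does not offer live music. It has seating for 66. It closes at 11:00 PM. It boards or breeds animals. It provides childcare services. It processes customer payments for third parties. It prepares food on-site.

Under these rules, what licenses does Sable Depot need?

Standard Registration

§11.1 processes customer payments for third parties; boards or breeds animals; does not offer live music → Compliance License not required.
§11.2 prepares food on-site; seating 66 ≤ 148 → Food Service Certificate not required.
§11.3 seating 66 ≤ 80; provides childcare services → Annual License not required.
§11.4 closes 11:00 PM, after 5:00 PM → Operating Certificate not required.
§11.5 prepares food on-site; boards or breeds animals → Trade Permit required.
§11.6 seating 66 ≥ 50 → Standard Registration exemption does not apply.
§11.7 does not offer live music; prepares food on-site → Live Entertainment Permit not required.
§11.8 processes customer payments for third parties → exempt from Trade Permit.
§11.9 closes 11:00 PM, after 8:00 PM; provides childcare services → Standard Registration required.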